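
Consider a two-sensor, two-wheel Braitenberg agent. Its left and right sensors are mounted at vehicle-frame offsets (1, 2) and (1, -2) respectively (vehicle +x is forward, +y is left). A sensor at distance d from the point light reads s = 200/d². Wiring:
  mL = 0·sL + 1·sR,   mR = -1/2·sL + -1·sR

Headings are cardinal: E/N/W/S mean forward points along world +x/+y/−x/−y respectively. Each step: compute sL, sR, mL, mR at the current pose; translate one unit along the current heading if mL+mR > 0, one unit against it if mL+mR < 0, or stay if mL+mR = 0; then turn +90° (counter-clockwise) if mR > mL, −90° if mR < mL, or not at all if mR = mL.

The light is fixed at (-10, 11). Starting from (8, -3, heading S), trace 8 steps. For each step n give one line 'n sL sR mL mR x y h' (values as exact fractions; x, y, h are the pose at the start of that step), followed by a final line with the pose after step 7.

0 8/25 200/481 200/481 -6924/12025 8 -3 S
1 100/257 20/41 20/41 -7190/10537 8 -2 W
2 200/433 40/117 40/117 -29020/50661 9 -2 N
3 25/68 25/82 25/82 -2725/5576 9 -3 E
4 8/25 200/481 200/481 -6924/12025 8 -3 S
5 100/257 20/41 20/41 -7190/10537 8 -2 W
6 200/433 40/117 40/117 -29020/50661 9 -2 N
7 25/68 25/82 25/82 -2725/5576 9 -3 E
final 8 -3 S

n=0: pose=(8,-3,S); sL=8/25, sR=200/481; mL=200/481, mR=-6924/12025; mL+mR=-4/25 → advance -1; mR−mL=-11924/12025 → turn -1·90°
n=1: pose=(8,-2,W); sL=100/257, sR=20/41; mL=20/41, mR=-7190/10537; mL+mR=-50/257 → advance -1; mR−mL=-12330/10537 → turn -1·90°
n=2: pose=(9,-2,N); sL=200/433, sR=40/117; mL=40/117, mR=-29020/50661; mL+mR=-100/433 → advance -1; mR−mL=-46340/50661 → turn -1·90°
n=3: pose=(9,-3,E); sL=25/68, sR=25/82; mL=25/82, mR=-2725/5576; mL+mR=-25/136 → advance -1; mR−mL=-4425/5576 → turn -1·90°
n=4: pose=(8,-3,S); sL=8/25, sR=200/481; mL=200/481, mR=-6924/12025; mL+mR=-4/25 → advance -1; mR−mL=-11924/12025 → turn -1·90°
n=5: pose=(8,-2,W); sL=100/257, sR=20/41; mL=20/41, mR=-7190/10537; mL+mR=-50/257 → advance -1; mR−mL=-12330/10537 → turn -1·90°
n=6: pose=(9,-2,N); sL=200/433, sR=40/117; mL=40/117, mR=-29020/50661; mL+mR=-100/433 → advance -1; mR−mL=-46340/50661 → turn -1·90°
n=7: pose=(9,-3,E); sL=25/68, sR=25/82; mL=25/82, mR=-2725/5576; mL+mR=-25/136 → advance -1; mR−mL=-4425/5576 → turn -1·90°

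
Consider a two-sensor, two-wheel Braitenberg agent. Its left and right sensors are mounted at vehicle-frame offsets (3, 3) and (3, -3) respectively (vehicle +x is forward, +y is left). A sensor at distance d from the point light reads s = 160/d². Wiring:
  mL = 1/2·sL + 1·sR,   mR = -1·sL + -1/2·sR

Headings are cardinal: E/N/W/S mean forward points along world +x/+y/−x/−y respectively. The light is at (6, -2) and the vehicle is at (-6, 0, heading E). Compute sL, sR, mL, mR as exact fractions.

80/53 80/41 5880/2173 -5400/2173

left sensor world pos  = (-3, 3); dL² = 106
right sensor world pos = (-3, -3); dR² = 82
sL = 160/106 = 80/53
sR = 160/82 = 80/41
mL = 1/2·sL + 1·sR = 5880/2173
mR = -1·sL + -1/2·sR = -5400/2173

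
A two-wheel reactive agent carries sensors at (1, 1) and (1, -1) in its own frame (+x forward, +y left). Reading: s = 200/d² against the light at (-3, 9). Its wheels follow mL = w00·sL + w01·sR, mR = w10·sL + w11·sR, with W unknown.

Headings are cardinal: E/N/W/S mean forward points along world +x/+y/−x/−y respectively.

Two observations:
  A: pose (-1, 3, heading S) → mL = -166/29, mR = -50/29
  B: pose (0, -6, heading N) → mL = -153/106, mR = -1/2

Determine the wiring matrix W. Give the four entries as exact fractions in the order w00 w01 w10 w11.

obs A: pose=(-1,3,S) → sL=100/29, sR=4, mL=-166/29, mR=-50/29
obs B: pose=(0,-6,N) → sL=1, sR=50/53, mL=-153/106, mR=-1/2
sensor matrix S = [[100/29, 4], [1, 50/53]]; det S = -1148/1537
solve [mL_A; mL_B] = S·[w00; w01] and [mR_A; mR_B] = S·[w10; w11]:
  w00 = -1/2, w01 = -1, w10 = -1/2, w11 = 0

-1/2 -1 -1/2 0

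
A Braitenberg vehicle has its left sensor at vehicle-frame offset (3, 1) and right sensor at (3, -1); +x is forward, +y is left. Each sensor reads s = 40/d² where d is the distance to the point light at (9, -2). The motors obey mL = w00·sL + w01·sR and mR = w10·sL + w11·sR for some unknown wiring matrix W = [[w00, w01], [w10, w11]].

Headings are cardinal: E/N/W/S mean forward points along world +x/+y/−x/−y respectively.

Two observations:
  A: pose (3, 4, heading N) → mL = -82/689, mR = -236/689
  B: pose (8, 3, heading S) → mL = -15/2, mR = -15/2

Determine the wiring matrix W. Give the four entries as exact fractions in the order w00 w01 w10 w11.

-1 1/2 -1/2 -1/2

obs A: pose=(3,4,N) → sL=4/13, sR=20/53, mL=-82/689, mR=-236/689
obs B: pose=(8,3,S) → sL=10, sR=5, mL=-15/2, mR=-15/2
sensor matrix S = [[4/13, 20/53], [10, 5]]; det S = -1540/689
solve [mL_A; mL_B] = S·[w00; w01] and [mR_A; mR_B] = S·[w10; w11]:
  w00 = -1, w01 = 1/2, w10 = -1/2, w11 = -1/2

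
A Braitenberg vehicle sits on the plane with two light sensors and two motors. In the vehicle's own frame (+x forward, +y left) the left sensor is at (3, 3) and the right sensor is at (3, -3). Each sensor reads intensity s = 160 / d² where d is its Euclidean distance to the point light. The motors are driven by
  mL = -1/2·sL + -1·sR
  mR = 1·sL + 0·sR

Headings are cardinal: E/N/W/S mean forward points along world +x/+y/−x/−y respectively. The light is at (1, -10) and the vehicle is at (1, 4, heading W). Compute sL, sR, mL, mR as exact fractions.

16/13 80/149 -2232/1937 16/13

left sensor world pos  = (-2, 1); dL² = 130
right sensor world pos = (-2, 7); dR² = 298
sL = 160/130 = 16/13
sR = 160/298 = 80/149
mL = -1/2·sL + -1·sR = -2232/1937
mR = 1·sL + 0·sR = 16/13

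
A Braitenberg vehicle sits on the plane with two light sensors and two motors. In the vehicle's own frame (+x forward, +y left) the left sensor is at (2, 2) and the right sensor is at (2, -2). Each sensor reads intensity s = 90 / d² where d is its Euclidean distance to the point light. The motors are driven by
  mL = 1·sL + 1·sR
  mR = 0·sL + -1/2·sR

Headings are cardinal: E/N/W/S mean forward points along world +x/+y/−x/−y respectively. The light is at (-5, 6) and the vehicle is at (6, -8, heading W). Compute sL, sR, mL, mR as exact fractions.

left sensor world pos  = (4, -10); dL² = 337
right sensor world pos = (4, -6); dR² = 225
sL = 90/337 = 90/337
sR = 90/225 = 2/5
mL = 1·sL + 1·sR = 1124/1685
mR = 0·sL + -1/2·sR = -1/5

90/337 2/5 1124/1685 -1/5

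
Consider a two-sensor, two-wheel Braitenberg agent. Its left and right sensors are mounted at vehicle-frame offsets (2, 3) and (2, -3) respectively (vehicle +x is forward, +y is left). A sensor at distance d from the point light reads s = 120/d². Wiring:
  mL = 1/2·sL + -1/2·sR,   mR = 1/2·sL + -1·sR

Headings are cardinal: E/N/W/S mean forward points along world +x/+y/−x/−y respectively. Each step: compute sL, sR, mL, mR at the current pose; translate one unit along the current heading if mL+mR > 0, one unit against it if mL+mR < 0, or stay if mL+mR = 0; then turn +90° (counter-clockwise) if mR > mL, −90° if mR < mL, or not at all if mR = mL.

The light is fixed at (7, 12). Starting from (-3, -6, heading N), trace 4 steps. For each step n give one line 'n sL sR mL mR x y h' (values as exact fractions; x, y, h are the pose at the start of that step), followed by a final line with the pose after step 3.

n=0: pose=(-3,-6,N); sL=24/85, sR=24/61; mL=-288/5185, mR=-1308/5185; mL+mR=-1596/5185 → advance -1; mR−mL=-12/61 → turn -1·90°
n=1: pose=(-3,-7,E); sL=3/8, sR=30/137; mL=171/2192, mR=-69/2192; mL+mR=51/1096 → advance +1; mR−mL=-15/137 → turn -1·90°
n=2: pose=(-2,-7,S); sL=40/159, sR=8/39; mL=16/689, mR=-164/2067; mL+mR=-116/2067 → advance -1; mR−mL=-4/39 → turn -1·90°
n=3: pose=(-2,-6,W); sL=60/281, sR=60/173; mL=-3240/48613, mR=-11670/48613; mL+mR=-14910/48613 → advance -1; mR−mL=-30/173 → turn -1·90°

0 24/85 24/61 -288/5185 -1308/5185 -3 -6 N
1 3/8 30/137 171/2192 -69/2192 -3 -7 E
2 40/159 8/39 16/689 -164/2067 -2 -7 S
3 60/281 60/173 -3240/48613 -11670/48613 -2 -6 W
final -1 -6 N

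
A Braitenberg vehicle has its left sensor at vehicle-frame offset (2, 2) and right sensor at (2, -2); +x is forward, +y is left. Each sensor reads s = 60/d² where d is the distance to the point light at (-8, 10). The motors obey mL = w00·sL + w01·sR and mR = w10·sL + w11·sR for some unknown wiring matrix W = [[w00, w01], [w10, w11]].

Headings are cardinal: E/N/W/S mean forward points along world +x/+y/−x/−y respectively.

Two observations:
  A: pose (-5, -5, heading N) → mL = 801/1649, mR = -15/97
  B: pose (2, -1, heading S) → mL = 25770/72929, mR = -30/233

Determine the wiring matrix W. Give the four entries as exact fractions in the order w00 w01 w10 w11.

1/2 1 0 -1/2

obs A: pose=(-5,-5,N) → sL=6/17, sR=30/97, mL=801/1649, mR=-15/97
obs B: pose=(2,-1,S) → sL=60/313, sR=60/233, mL=25770/72929, mR=-30/233
sensor matrix S = [[6/17, 30/97], [60/313, 60/233]]; det S = 3800160/120259921
solve [mL_A; mL_B] = S·[w00; w01] and [mR_A; mR_B] = S·[w10; w11]:
  w00 = 1/2, w01 = 1, w10 = 0, w11 = -1/2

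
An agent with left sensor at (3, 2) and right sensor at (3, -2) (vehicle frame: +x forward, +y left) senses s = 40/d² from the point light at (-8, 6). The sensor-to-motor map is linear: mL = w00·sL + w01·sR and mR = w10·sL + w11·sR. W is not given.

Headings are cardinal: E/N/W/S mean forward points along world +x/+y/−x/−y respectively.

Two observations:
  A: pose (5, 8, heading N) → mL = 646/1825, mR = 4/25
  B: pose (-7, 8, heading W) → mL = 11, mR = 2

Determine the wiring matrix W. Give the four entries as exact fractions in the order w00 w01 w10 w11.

obs A: pose=(5,8,N) → sL=20/73, sR=4/25, mL=646/1825, mR=4/25
obs B: pose=(-7,8,W) → sL=10, sR=2, mL=11, mR=2
sensor matrix S = [[20/73, 4/25], [10, 2]]; det S = -384/365
solve [mL_A; mL_B] = S·[w00; w01] and [mR_A; mR_B] = S·[w10; w11]:
  w00 = 1, w01 = 1/2, w10 = 0, w11 = 1

1 1/2 0 1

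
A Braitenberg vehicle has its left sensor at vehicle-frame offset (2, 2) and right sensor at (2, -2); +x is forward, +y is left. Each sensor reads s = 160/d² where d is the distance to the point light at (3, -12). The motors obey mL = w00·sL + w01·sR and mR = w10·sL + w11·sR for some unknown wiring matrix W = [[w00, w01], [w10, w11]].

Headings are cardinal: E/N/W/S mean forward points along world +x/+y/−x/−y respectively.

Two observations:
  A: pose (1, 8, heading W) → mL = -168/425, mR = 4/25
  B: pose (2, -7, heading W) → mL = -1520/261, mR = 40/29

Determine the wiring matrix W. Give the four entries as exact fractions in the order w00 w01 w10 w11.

-1/2 -1/2 0 1/2

obs A: pose=(1,8,W) → sL=8/17, sR=8/25, mL=-168/425, mR=4/25
obs B: pose=(2,-7,W) → sL=80/9, sR=80/29, mL=-1520/261, mR=40/29
sensor matrix S = [[8/17, 8/25], [80/9, 80/29]]; det S = -34304/22185
solve [mL_A; mL_B] = S·[w00; w01] and [mR_A; mR_B] = S·[w10; w11]:
  w00 = -1/2, w01 = -1/2, w10 = 0, w11 = 1/2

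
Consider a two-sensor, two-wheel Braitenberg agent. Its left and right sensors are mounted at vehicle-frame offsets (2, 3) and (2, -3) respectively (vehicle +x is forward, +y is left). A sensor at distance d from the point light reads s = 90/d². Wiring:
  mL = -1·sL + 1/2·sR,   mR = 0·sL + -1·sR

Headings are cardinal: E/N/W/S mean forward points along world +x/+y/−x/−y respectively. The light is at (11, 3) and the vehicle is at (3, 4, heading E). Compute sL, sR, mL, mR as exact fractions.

left sensor world pos  = (5, 7); dL² = 52
right sensor world pos = (5, 1); dR² = 40
sL = 90/52 = 45/26
sR = 90/40 = 9/4
mL = -1·sL + 1/2·sR = -63/104
mR = 0·sL + -1·sR = -9/4

45/26 9/4 -63/104 -9/4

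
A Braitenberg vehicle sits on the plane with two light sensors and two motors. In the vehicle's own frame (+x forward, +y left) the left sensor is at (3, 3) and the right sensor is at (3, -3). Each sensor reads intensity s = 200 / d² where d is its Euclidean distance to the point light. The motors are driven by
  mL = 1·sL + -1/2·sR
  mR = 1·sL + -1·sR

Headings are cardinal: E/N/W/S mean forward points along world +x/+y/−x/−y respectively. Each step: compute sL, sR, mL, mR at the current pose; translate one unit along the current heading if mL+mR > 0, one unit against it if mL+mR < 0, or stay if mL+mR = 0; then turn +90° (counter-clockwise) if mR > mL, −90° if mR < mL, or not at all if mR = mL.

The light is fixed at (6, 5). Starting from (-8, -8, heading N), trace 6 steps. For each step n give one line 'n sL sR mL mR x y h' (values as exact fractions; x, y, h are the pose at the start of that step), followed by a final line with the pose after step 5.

n=0: pose=(-8,-8,N); sL=200/389, sR=200/221; mL=5300/85969, mR=-33600/85969; mL+mR=-28300/85969 → advance -1; mR−mL=-100/221 → turn -1·90°
n=1: pose=(-8,-9,E); sL=100/121, sR=20/41; mL=2890/4961, mR=1680/4961; mL+mR=4570/4961 → advance +1; mR−mL=-10/41 → turn -1·90°
n=2: pose=(-7,-9,S); sL=200/389, sR=40/109; mL=14020/42401, mR=6240/42401; mL+mR=20260/42401 → advance +1; mR−mL=-20/109 → turn -1·90°
n=3: pose=(-7,-10,W); sL=10/29, sR=1/2; mL=11/116, mR=-9/58; mL+mR=-7/116 → advance -1; mR−mL=-1/4 → turn -1·90°
n=4: pose=(-6,-10,N); sL=200/369, sR=8/9; mL=4/41, mR=-128/369; mL+mR=-92/369 → advance -1; mR−mL=-4/9 → turn -1·90°
n=5: pose=(-6,-11,E); sL=4/5, sR=100/221; mL=634/1105, mR=384/1105; mL+mR=1018/1105 → advance +1; mR−mL=-50/221 → turn -1·90°

0 200/389 200/221 5300/85969 -33600/85969 -8 -8 N
1 100/121 20/41 2890/4961 1680/4961 -8 -9 E
2 200/389 40/109 14020/42401 6240/42401 -7 -9 S
3 10/29 1/2 11/116 -9/58 -7 -10 W
4 200/369 8/9 4/41 -128/369 -6 -10 N
5 4/5 100/221 634/1105 384/1105 -6 -11 E
final -5 -11 S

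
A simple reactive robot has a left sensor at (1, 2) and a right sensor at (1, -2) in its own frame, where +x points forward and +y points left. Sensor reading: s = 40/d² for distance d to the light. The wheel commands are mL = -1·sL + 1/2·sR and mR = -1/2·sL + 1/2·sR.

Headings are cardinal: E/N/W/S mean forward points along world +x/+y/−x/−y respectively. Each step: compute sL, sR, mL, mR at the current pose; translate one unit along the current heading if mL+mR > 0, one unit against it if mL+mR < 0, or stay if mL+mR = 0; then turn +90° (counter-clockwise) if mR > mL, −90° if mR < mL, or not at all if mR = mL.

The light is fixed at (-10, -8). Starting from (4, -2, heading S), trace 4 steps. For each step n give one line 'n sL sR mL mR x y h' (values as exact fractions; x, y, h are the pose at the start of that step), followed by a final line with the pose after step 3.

n=0: pose=(4,-2,S); sL=40/281, sR=40/169; mL=-1140/47489, mR=2240/47489; mL+mR=1100/47489 → advance +1; mR−mL=20/281 → turn +1·90°
n=1: pose=(4,-3,E); sL=20/137, sR=20/117; mL=-970/16029, mR=200/16029; mL+mR=-770/16029 → advance -1; mR−mL=10/137 → turn +1·90°
n=2: pose=(3,-3,N); sL=40/157, sR=40/261; mL=-7300/40977, mR=-2080/40977; mL+mR=-9380/40977 → advance -1; mR−mL=20/157 → turn +1·90°
n=3: pose=(3,-4,W); sL=10/37, sR=2/9; mL=-53/333, mR=-8/333; mL+mR=-61/333 → advance -1; mR−mL=5/37 → turn +1·90°

0 40/281 40/169 -1140/47489 2240/47489 4 -2 S
1 20/137 20/117 -970/16029 200/16029 4 -3 E
2 40/157 40/261 -7300/40977 -2080/40977 3 -3 N
3 10/37 2/9 -53/333 -8/333 3 -4 W
final 4 -4 S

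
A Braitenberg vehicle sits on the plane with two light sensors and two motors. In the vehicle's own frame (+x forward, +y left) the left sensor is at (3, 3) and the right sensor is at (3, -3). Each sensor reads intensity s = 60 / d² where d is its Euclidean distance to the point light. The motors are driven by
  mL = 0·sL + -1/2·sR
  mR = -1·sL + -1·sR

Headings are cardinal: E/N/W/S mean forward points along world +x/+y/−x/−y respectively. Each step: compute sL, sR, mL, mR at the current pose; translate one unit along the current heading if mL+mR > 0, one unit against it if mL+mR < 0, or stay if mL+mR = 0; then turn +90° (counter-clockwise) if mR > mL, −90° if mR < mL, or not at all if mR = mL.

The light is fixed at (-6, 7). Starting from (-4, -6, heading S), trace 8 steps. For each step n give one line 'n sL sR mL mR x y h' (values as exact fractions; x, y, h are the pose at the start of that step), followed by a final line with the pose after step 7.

0 60/281 60/257 -30/257 -32280/72217 -4 -6 S
1 30/113 30/41 -15/41 -4620/4633 -4 -5 W
2 20/27 20/39 -10/39 -440/351 -3 -5 N
3 15/34 15/73 -15/146 -1605/2482 -3 -6 E
4 60/281 60/257 -30/257 -32280/72217 -4 -6 S
5 30/113 30/41 -15/41 -4620/4633 -4 -5 W
6 20/27 20/39 -10/39 -440/351 -3 -5 N
7 15/34 15/73 -15/146 -1605/2482 -3 -6 E
final -4 -6 S

n=0: pose=(-4,-6,S); sL=60/281, sR=60/257; mL=-30/257, mR=-32280/72217; mL+mR=-40710/72217 → advance -1; mR−mL=-23850/72217 → turn -1·90°
n=1: pose=(-4,-5,W); sL=30/113, sR=30/41; mL=-15/41, mR=-4620/4633; mL+mR=-6315/4633 → advance -1; mR−mL=-2925/4633 → turn -1·90°
n=2: pose=(-3,-5,N); sL=20/27, sR=20/39; mL=-10/39, mR=-440/351; mL+mR=-530/351 → advance -1; mR−mL=-350/351 → turn -1·90°
n=3: pose=(-3,-6,E); sL=15/34, sR=15/73; mL=-15/146, mR=-1605/2482; mL+mR=-930/1241 → advance -1; mR−mL=-675/1241 → turn -1·90°
n=4: pose=(-4,-6,S); sL=60/281, sR=60/257; mL=-30/257, mR=-32280/72217; mL+mR=-40710/72217 → advance -1; mR−mL=-23850/72217 → turn -1·90°
n=5: pose=(-4,-5,W); sL=30/113, sR=30/41; mL=-15/41, mR=-4620/4633; mL+mR=-6315/4633 → advance -1; mR−mL=-2925/4633 → turn -1·90°
n=6: pose=(-3,-5,N); sL=20/27, sR=20/39; mL=-10/39, mR=-440/351; mL+mR=-530/351 → advance -1; mR−mL=-350/351 → turn -1·90°
n=7: pose=(-3,-6,E); sL=15/34, sR=15/73; mL=-15/146, mR=-1605/2482; mL+mR=-930/1241 → advance -1; mR−mL=-675/1241 → turn -1·90°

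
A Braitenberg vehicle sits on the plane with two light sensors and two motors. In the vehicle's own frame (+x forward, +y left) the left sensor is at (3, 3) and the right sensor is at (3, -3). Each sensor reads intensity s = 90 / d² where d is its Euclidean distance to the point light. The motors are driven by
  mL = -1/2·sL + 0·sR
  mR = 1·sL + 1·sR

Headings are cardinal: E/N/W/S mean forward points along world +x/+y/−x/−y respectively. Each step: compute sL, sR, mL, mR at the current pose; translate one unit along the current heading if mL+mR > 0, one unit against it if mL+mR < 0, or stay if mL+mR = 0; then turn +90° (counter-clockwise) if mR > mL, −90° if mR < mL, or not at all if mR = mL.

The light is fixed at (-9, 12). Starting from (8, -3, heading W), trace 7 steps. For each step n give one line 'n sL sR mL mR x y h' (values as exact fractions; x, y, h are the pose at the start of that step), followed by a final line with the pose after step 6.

n=0: pose=(8,-3,W); sL=9/52, sR=9/34; mL=-9/104, mR=387/884; mL+mR=621/1768 → advance +1; mR−mL=927/1768 → turn +1·90°
n=1: pose=(7,-3,S); sL=18/137, sR=90/493; mL=-9/137, mR=21204/67541; mL+mR=16767/67541 → advance +1; mR−mL=25641/67541 → turn +1·90°
n=2: pose=(7,-4,E); sL=9/53, sR=45/361; mL=-9/106, mR=5634/19133; mL+mR=8019/38266 → advance +1; mR−mL=14517/38266 → turn +1·90°
n=3: pose=(8,-4,N); sL=18/73, sR=90/569; mL=-9/73, mR=16812/41537; mL+mR=11691/41537 → advance +1; mR−mL=21933/41537 → turn +1·90°
n=4: pose=(8,-3,W); sL=9/52, sR=9/34; mL=-9/104, mR=387/884; mL+mR=621/1768 → advance +1; mR−mL=927/1768 → turn +1·90°
n=5: pose=(7,-3,S); sL=18/137, sR=90/493; mL=-9/137, mR=21204/67541; mL+mR=16767/67541 → advance +1; mR−mL=25641/67541 → turn +1·90°
n=6: pose=(7,-4,E); sL=9/53, sR=45/361; mL=-9/106, mR=5634/19133; mL+mR=8019/38266 → advance +1; mR−mL=14517/38266 → turn +1·90°

0 9/52 9/34 -9/104 387/884 8 -3 W
1 18/137 90/493 -9/137 21204/67541 7 -3 S
2 9/53 45/361 -9/106 5634/19133 7 -4 E
3 18/73 90/569 -9/73 16812/41537 8 -4 N
4 9/52 9/34 -9/104 387/884 8 -3 W
5 18/137 90/493 -9/137 21204/67541 7 -3 S
6 9/53 45/361 -9/106 5634/19133 7 -4 E
final 8 -4 N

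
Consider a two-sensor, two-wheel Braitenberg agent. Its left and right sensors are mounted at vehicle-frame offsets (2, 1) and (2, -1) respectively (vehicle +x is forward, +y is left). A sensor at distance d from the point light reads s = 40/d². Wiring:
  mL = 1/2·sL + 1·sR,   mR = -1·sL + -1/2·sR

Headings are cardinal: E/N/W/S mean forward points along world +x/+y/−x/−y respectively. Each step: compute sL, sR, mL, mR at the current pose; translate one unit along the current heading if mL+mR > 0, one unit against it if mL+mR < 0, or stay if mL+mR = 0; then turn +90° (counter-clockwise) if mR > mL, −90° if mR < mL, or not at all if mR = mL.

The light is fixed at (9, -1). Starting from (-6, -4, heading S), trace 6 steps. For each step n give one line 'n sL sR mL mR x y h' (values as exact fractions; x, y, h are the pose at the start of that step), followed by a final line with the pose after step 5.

n=0: pose=(-6,-4,S); sL=40/221, sR=40/281; mL=14460/62101, mR=-15660/62101; mL+mR=-1200/62101 → advance -1; mR−mL=-30120/62101 → turn -1·90°
n=1: pose=(-6,-3,W); sL=20/149, sR=4/29; mL=886/4321, mR=-878/4321; mL+mR=8/4321 → advance +1; mR−mL=-1764/4321 → turn -1·90°
n=2: pose=(-7,-3,N); sL=40/289, sR=8/45; mL=3212/13005, mR=-2956/13005; mL+mR=256/13005 → advance +1; mR−mL=-2056/4335 → turn -1·90°
n=3: pose=(-7,-2,E); sL=10/49, sR=1/5; mL=74/245, mR=-149/490; mL+mR=-1/490 → advance -1; mR−mL=-297/490 → turn -1·90°
n=4: pose=(-8,-2,S); sL=8/53, sR=40/333; mL=3452/17649, mR=-3724/17649; mL+mR=-272/17649 → advance -1; mR−mL=-2392/5883 → turn -1·90°
n=5: pose=(-8,-1,W); sL=20/181, sR=20/181; mL=30/181, mR=-30/181; mL+mR=0 → advance +0; mR−mL=-60/181 → turn -1·90°

0 40/221 40/281 14460/62101 -15660/62101 -6 -4 S
1 20/149 4/29 886/4321 -878/4321 -6 -3 W
2 40/289 8/45 3212/13005 -2956/13005 -7 -3 N
3 10/49 1/5 74/245 -149/490 -7 -2 E
4 8/53 40/333 3452/17649 -3724/17649 -8 -2 S
5 20/181 20/181 30/181 -30/181 -8 -1 W
final -8 -1 N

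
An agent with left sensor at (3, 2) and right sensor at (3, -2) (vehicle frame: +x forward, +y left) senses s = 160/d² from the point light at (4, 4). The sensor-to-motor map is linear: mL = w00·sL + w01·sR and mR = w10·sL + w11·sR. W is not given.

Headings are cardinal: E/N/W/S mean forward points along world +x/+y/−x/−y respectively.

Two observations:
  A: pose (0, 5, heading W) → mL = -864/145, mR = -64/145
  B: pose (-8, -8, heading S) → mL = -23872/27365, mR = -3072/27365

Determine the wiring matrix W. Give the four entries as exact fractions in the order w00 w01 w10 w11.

obs A: pose=(0,5,W) → sL=16/5, sR=80/29, mL=-864/145, mR=-64/145
obs B: pose=(-8,-8,S) → sL=32/65, sR=160/421, mL=-23872/27365, mR=-3072/27365
sensor matrix S = [[16/5, 80/29], [32/65, 160/421]]; det S = -22528/158717
solve [mL_A; mL_B] = S·[w00; w01] and [mR_A; mR_B] = S·[w10; w11]:
  w00 = -1, w01 = -1, w10 = -1, w11 = 1

-1 -1 -1 1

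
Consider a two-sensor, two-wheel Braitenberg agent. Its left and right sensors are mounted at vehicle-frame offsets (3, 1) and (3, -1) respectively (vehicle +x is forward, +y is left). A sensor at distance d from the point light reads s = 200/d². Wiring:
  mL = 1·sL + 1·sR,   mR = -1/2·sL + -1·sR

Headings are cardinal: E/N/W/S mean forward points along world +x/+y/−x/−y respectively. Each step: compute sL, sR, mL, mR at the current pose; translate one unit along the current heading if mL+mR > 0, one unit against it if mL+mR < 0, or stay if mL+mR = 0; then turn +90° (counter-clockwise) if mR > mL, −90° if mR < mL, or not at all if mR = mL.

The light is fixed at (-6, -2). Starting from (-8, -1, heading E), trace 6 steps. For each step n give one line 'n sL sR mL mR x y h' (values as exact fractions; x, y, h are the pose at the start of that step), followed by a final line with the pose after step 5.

0 40 200 240 -220 -8 -1 E
1 50 25 75 -50 -7 -1 S
2 200/17 200/17 400/17 -300/17 -7 -2 W
3 100/9 20 280/9 -230/9 -8 -2 N
4 40 200 240 -220 -8 -1 E
5 50 25 75 -50 -7 -1 S
final -7 -2 W

n=0: pose=(-8,-1,E); sL=40, sR=200; mL=240, mR=-220; mL+mR=20 → advance +1; mR−mL=-460 → turn -1·90°
n=1: pose=(-7,-1,S); sL=50, sR=25; mL=75, mR=-50; mL+mR=25 → advance +1; mR−mL=-125 → turn -1·90°
n=2: pose=(-7,-2,W); sL=200/17, sR=200/17; mL=400/17, mR=-300/17; mL+mR=100/17 → advance +1; mR−mL=-700/17 → turn -1·90°
n=3: pose=(-8,-2,N); sL=100/9, sR=20; mL=280/9, mR=-230/9; mL+mR=50/9 → advance +1; mR−mL=-170/3 → turn -1·90°
n=4: pose=(-8,-1,E); sL=40, sR=200; mL=240, mR=-220; mL+mR=20 → advance +1; mR−mL=-460 → turn -1·90°
n=5: pose=(-7,-1,S); sL=50, sR=25; mL=75, mR=-50; mL+mR=25 → advance +1; mR−mL=-125 → turn -1·90°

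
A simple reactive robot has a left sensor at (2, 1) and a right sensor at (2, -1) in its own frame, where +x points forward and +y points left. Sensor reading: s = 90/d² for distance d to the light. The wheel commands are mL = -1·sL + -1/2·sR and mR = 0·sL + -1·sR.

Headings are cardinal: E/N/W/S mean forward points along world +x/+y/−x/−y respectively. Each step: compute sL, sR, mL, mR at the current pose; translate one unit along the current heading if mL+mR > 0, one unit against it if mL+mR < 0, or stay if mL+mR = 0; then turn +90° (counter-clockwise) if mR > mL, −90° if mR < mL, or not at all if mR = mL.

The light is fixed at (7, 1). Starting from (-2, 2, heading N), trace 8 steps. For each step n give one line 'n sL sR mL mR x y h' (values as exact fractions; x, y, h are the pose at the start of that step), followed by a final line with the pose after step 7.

n=0: pose=(-2,2,N); sL=90/109, sR=90/73; mL=-11475/7957, mR=-90/73; mL+mR=-21285/7957 → advance -1; mR−mL=1665/7957 → turn +1·90°
n=1: pose=(-2,1,W); sL=45/61, sR=45/61; mL=-135/122, mR=-45/61; mL+mR=-225/122 → advance -1; mR−mL=45/122 → turn +1·90°
n=2: pose=(-1,1,S); sL=90/53, sR=18/17; mL=-2007/901, mR=-18/17; mL+mR=-2961/901 → advance -1; mR−mL=1053/901 → turn +1·90°
n=3: pose=(-1,2,E); sL=9/4, sR=5/2; mL=-7/2, mR=-5/2; mL+mR=-6 → advance -1; mR−mL=1 → turn +1·90°
n=4: pose=(-2,2,N); sL=90/109, sR=90/73; mL=-11475/7957, mR=-90/73; mL+mR=-21285/7957 → advance -1; mR−mL=1665/7957 → turn +1·90°
n=5: pose=(-2,1,W); sL=45/61, sR=45/61; mL=-135/122, mR=-45/61; mL+mR=-225/122 → advance -1; mR−mL=45/122 → turn +1·90°
n=6: pose=(-1,1,S); sL=90/53, sR=18/17; mL=-2007/901, mR=-18/17; mL+mR=-2961/901 → advance -1; mR−mL=1053/901 → turn +1·90°
n=7: pose=(-1,2,E); sL=9/4, sR=5/2; mL=-7/2, mR=-5/2; mL+mR=-6 → advance -1; mR−mL=1 → turn +1·90°

0 90/109 90/73 -11475/7957 -90/73 -2 2 N
1 45/61 45/61 -135/122 -45/61 -2 1 W
2 90/53 18/17 -2007/901 -18/17 -1 1 S
3 9/4 5/2 -7/2 -5/2 -1 2 E
4 90/109 90/73 -11475/7957 -90/73 -2 2 N
5 45/61 45/61 -135/122 -45/61 -2 1 W
6 90/53 18/17 -2007/901 -18/17 -1 1 S
7 9/4 5/2 -7/2 -5/2 -1 2 E
final -2 2 N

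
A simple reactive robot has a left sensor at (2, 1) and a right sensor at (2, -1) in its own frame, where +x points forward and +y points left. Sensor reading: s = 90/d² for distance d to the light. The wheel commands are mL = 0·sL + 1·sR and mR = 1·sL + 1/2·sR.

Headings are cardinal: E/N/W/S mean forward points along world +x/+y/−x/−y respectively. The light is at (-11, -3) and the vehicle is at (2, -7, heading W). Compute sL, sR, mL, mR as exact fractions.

left sensor world pos  = (0, -8); dL² = 146
right sensor world pos = (0, -6); dR² = 130
sL = 90/146 = 45/73
sR = 90/130 = 9/13
mL = 0·sL + 1·sR = 9/13
mR = 1·sL + 1/2·sR = 1827/1898

45/73 9/13 9/13 1827/1898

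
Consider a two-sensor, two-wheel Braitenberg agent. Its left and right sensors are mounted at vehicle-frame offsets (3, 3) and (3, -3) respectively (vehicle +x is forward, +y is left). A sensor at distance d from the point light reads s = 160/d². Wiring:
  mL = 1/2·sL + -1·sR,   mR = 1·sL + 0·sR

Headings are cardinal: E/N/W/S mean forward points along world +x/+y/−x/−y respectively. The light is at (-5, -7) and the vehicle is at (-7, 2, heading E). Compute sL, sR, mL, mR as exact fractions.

left sensor world pos  = (-4, 5); dL² = 145
right sensor world pos = (-4, -1); dR² = 37
sL = 160/145 = 32/29
sR = 160/37 = 160/37
mL = 1/2·sL + -1·sR = -4048/1073
mR = 1·sL + 0·sR = 32/29

32/29 160/37 -4048/1073 32/29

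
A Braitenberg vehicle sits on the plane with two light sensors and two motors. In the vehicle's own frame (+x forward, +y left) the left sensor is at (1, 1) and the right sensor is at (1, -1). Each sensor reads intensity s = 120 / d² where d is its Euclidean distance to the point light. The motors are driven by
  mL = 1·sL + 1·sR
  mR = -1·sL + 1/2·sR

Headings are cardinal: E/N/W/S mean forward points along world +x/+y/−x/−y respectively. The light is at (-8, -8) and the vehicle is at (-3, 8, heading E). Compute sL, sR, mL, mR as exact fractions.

left sensor world pos  = (-2, 9); dL² = 325
right sensor world pos = (-2, 7); dR² = 261
sL = 120/325 = 24/65
sR = 120/261 = 40/87
mL = 1·sL + 1·sR = 4688/5655
mR = -1·sL + 1/2·sR = -788/5655

24/65 40/87 4688/5655 -788/5655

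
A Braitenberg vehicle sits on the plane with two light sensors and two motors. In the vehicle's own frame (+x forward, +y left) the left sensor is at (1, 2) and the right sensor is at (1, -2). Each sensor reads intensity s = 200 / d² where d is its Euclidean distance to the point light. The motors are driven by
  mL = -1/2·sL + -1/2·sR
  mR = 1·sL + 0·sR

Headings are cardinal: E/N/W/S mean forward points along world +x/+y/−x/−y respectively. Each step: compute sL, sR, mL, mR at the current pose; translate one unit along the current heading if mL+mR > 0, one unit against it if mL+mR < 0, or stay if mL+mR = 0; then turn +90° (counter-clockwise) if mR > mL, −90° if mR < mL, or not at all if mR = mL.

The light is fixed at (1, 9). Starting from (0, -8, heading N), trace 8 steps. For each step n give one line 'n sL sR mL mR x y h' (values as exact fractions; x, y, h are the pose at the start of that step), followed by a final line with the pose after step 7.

n=0: pose=(0,-8,N); sL=40/53, sR=200/257; mL=-10440/13621, mR=40/53; mL+mR=-160/13621 → advance -1; mR−mL=20720/13621 → turn +1·90°
n=1: pose=(0,-9,W); sL=50/101, sR=10/13; mL=-830/1313, mR=50/101; mL+mR=-180/1313 → advance -1; mR−mL=1480/1313 → turn +1·90°
n=2: pose=(1,-9,S); sL=40/73, sR=40/73; mL=-40/73, mR=40/73; mL+mR=0 → advance +0; mR−mL=80/73 → turn +1·90°
n=3: pose=(1,-9,E); sL=200/257, sR=200/401; mL=-65800/103057, mR=200/257; mL+mR=14400/103057 → advance +1; mR−mL=146000/103057 → turn +1·90°
n=4: pose=(2,-9,N); sL=20/29, sR=100/149; mL=-2940/4321, mR=20/29; mL+mR=40/4321 → advance +1; mR−mL=5920/4321 → turn +1·90°
n=5: pose=(2,-8,W); sL=200/361, sR=8/9; mL=-2344/3249, mR=200/361; mL+mR=-544/3249 → advance -1; mR−mL=4144/3249 → turn +1·90°
n=6: pose=(3,-8,S); sL=10/17, sR=50/81; mL=-830/1377, mR=10/17; mL+mR=-20/1377 → advance -1; mR−mL=1640/1377 → turn +1·90°
n=7: pose=(3,-7,E); sL=40/41, sR=200/333; mL=-10760/13653, mR=40/41; mL+mR=2560/13653 → advance +1; mR−mL=24080/13653 → turn +1·90°

0 40/53 200/257 -10440/13621 40/53 0 -8 N
1 50/101 10/13 -830/1313 50/101 0 -9 W
2 40/73 40/73 -40/73 40/73 1 -9 S
3 200/257 200/401 -65800/103057 200/257 1 -9 E
4 20/29 100/149 -2940/4321 20/29 2 -9 N
5 200/361 8/9 -2344/3249 200/361 2 -8 W
6 10/17 50/81 -830/1377 10/17 3 -8 S
7 40/41 200/333 -10760/13653 40/41 3 -7 E
final 4 -7 N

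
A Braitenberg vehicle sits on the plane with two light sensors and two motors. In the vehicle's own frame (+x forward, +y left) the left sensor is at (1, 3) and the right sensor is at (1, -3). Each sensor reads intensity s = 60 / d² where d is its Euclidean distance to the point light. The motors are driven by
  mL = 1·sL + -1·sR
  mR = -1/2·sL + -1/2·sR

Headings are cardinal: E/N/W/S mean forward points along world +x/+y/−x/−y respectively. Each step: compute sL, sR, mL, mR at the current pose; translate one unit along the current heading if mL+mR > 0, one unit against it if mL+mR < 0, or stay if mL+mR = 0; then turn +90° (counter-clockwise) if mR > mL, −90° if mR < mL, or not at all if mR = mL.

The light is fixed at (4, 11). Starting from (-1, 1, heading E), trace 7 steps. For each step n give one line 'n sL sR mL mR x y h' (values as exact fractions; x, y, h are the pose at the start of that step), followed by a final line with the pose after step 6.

n=0: pose=(-1,1,E); sL=12/13, sR=12/37; mL=288/481, mR=-300/481; mL+mR=-12/481 → advance -1; mR−mL=-588/481 → turn -1·90°
n=1: pose=(-2,1,S); sL=6/13, sR=30/101; mL=216/1313, mR=-498/1313; mL+mR=-282/1313 → advance -1; mR−mL=-714/1313 → turn -1·90°
n=2: pose=(-2,2,W); sL=60/193, sR=12/17; mL=-1296/3281, mR=-1668/3281; mL+mR=-2964/3281 → advance -1; mR−mL=-372/3281 → turn -1·90°
n=3: pose=(-1,2,N); sL=15/32, sR=15/17; mL=-225/544, mR=-735/1088; mL+mR=-1185/1088 → advance -1; mR−mL=-285/1088 → turn -1·90°
n=4: pose=(-1,1,E); sL=12/13, sR=12/37; mL=288/481, mR=-300/481; mL+mR=-12/481 → advance -1; mR−mL=-588/481 → turn -1·90°
n=5: pose=(-2,1,S); sL=6/13, sR=30/101; mL=216/1313, mR=-498/1313; mL+mR=-282/1313 → advance -1; mR−mL=-714/1313 → turn -1·90°
n=6: pose=(-2,2,W); sL=60/193, sR=12/17; mL=-1296/3281, mR=-1668/3281; mL+mR=-2964/3281 → advance -1; mR−mL=-372/3281 → turn -1·90°

0 12/13 12/37 288/481 -300/481 -1 1 E
1 6/13 30/101 216/1313 -498/1313 -2 1 S
2 60/193 12/17 -1296/3281 -1668/3281 -2 2 W
3 15/32 15/17 -225/544 -735/1088 -1 2 N
4 12/13 12/37 288/481 -300/481 -1 1 E
5 6/13 30/101 216/1313 -498/1313 -2 1 S
6 60/193 12/17 -1296/3281 -1668/3281 -2 2 W
final -1 2 N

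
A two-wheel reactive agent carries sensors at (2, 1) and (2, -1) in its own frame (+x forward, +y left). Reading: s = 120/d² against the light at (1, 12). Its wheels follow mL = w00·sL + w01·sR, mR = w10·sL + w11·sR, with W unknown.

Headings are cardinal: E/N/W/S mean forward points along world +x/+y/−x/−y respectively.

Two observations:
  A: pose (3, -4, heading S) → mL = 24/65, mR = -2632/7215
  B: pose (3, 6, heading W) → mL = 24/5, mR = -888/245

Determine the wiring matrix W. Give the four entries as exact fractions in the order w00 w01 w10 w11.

obs A: pose=(3,-4,S) → sL=40/111, sR=24/65, mL=24/65, mR=-2632/7215
obs B: pose=(3,6,W) → sL=120/49, sR=24/5, mL=24/5, mR=-888/245
sensor matrix S = [[40/111, 24/65], [120/49, 24/5]]; det S = 19456/23569
solve [mL_A; mL_B] = S·[w00; w01] and [mR_A; mR_B] = S·[w10; w11]:
  w00 = 0, w01 = 1, w10 = -1/2, w11 = -1/2

0 1 -1/2 -1/2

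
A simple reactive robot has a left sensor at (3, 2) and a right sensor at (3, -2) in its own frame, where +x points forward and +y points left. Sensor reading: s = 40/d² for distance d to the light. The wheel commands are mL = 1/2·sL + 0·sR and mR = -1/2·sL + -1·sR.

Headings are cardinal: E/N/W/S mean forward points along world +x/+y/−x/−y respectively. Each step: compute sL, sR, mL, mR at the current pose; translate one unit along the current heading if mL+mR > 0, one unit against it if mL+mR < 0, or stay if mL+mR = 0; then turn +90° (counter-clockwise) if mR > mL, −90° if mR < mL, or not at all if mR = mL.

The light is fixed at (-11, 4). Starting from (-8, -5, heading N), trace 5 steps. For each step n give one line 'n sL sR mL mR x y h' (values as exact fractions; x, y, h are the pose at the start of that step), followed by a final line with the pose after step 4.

0 40/37 40/61 20/37 -2700/2257 -8 -5 N
1 2/5 2/9 1/5 -19/45 -8 -6 E
2 8/37 40/169 4/37 -2156/6253 -9 -6 S
3 20/61 4/5 10/61 -294/305 -9 -5 W
4 40/37 40/61 20/37 -2700/2257 -8 -5 N
final -8 -6 E

n=0: pose=(-8,-5,N); sL=40/37, sR=40/61; mL=20/37, mR=-2700/2257; mL+mR=-40/61 → advance -1; mR−mL=-3920/2257 → turn -1·90°
n=1: pose=(-8,-6,E); sL=2/5, sR=2/9; mL=1/5, mR=-19/45; mL+mR=-2/9 → advance -1; mR−mL=-28/45 → turn -1·90°
n=2: pose=(-9,-6,S); sL=8/37, sR=40/169; mL=4/37, mR=-2156/6253; mL+mR=-40/169 → advance -1; mR−mL=-2832/6253 → turn -1·90°
n=3: pose=(-9,-5,W); sL=20/61, sR=4/5; mL=10/61, mR=-294/305; mL+mR=-4/5 → advance -1; mR−mL=-344/305 → turn -1·90°
n=4: pose=(-8,-5,N); sL=40/37, sR=40/61; mL=20/37, mR=-2700/2257; mL+mR=-40/61 → advance -1; mR−mL=-3920/2257 → turn -1·90°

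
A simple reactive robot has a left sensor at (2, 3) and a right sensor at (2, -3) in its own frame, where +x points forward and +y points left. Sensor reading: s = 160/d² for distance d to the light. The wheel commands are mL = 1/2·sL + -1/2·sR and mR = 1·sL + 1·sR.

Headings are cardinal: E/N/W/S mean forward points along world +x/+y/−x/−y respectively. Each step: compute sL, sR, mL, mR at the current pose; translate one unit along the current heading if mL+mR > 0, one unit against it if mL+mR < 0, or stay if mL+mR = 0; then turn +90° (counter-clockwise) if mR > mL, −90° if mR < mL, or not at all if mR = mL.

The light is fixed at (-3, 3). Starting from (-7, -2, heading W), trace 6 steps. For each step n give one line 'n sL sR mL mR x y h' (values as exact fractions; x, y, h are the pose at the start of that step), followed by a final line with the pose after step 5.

n=0: pose=(-7,-2,W); sL=8/5, sR=4; mL=-6/5, mR=28/5; mL+mR=22/5 → advance +1; mR−mL=34/5 → turn +1·90°
n=1: pose=(-8,-2,S); sL=160/53, sR=160/113; mL=4800/5989, mR=26560/5989; mL+mR=31360/5989 → advance +1; mR−mL=21760/5989 → turn +1·90°
n=2: pose=(-8,-3,E); sL=80/9, sR=16/9; mL=32/9, mR=32/3; mL+mR=128/9 → advance +1; mR−mL=64/9 → turn +1·90°
n=3: pose=(-7,-3,N); sL=32/13, sR=160/17; mL=-768/221, mR=2624/221; mL+mR=1856/221 → advance +1; mR−mL=3392/221 → turn +1·90°
n=4: pose=(-7,-2,W); sL=8/5, sR=4; mL=-6/5, mR=28/5; mL+mR=22/5 → advance +1; mR−mL=34/5 → turn +1·90°
n=5: pose=(-8,-2,S); sL=160/53, sR=160/113; mL=4800/5989, mR=26560/5989; mL+mR=31360/5989 → advance +1; mR−mL=21760/5989 → turn +1·90°

0 8/5 4 -6/5 28/5 -7 -2 W
1 160/53 160/113 4800/5989 26560/5989 -8 -2 S
2 80/9 16/9 32/9 32/3 -8 -3 E
3 32/13 160/17 -768/221 2624/221 -7 -3 N
4 8/5 4 -6/5 28/5 -7 -2 W
5 160/53 160/113 4800/5989 26560/5989 -8 -2 S
final -8 -3 E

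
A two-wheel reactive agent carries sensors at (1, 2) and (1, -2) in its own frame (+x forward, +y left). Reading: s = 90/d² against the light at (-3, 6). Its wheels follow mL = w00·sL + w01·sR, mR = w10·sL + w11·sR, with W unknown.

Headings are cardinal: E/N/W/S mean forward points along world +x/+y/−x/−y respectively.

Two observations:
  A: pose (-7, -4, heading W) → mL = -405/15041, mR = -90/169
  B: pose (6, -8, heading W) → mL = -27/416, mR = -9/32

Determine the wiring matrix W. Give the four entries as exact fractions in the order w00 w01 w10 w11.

-1 1/2 -1 0

obs A: pose=(-7,-4,W) → sL=90/169, sR=90/89, mL=-405/15041, mR=-90/169
obs B: pose=(6,-8,W) → sL=9/32, sR=45/104, mL=-27/416, mR=-9/32
sensor matrix S = [[90/169, 90/89], [9/32, 45/104]]; det S = -168885/3128528
solve [mL_A; mL_B] = S·[w00; w01] and [mR_A; mR_B] = S·[w10; w11]:
  w00 = -1, w01 = 1/2, w10 = -1, w11 = 0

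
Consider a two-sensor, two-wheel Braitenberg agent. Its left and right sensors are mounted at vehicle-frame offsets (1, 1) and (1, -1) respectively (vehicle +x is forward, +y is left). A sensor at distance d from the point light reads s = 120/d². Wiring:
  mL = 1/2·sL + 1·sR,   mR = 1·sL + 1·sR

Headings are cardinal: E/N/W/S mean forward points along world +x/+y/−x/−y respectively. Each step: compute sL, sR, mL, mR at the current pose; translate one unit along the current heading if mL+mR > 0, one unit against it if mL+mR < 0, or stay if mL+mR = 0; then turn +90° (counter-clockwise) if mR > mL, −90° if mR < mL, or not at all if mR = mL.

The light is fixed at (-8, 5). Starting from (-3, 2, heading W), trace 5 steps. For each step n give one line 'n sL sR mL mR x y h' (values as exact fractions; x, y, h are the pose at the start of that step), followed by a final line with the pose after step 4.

n=0: pose=(-3,2,W); sL=15/4, sR=6; mL=63/8, mR=39/4; mL+mR=141/8 → advance +1; mR−mL=15/8 → turn +1·90°
n=1: pose=(-4,2,S); sL=120/41, sR=24/5; mL=1284/205, mR=1584/205; mL+mR=2868/205 → advance +1; mR−mL=60/41 → turn +1·90°
n=2: pose=(-4,1,E); sL=60/17, sR=12/5; mL=354/85, mR=504/85; mL+mR=858/85 → advance +1; mR−mL=30/17 → turn +1·90°
n=3: pose=(-3,1,N); sL=24/5, sR=8/3; mL=76/15, mR=112/15; mL+mR=188/15 → advance +1; mR−mL=12/5 → turn +1·90°
n=4: pose=(-3,2,W); sL=15/4, sR=6; mL=63/8, mR=39/4; mL+mR=141/8 → advance +1; mR−mL=15/8 → turn +1·90°

0 15/4 6 63/8 39/4 -3 2 W
1 120/41 24/5 1284/205 1584/205 -4 2 S
2 60/17 12/5 354/85 504/85 -4 1 E
3 24/5 8/3 76/15 112/15 -3 1 N
4 15/4 6 63/8 39/4 -3 2 W
final -4 2 S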